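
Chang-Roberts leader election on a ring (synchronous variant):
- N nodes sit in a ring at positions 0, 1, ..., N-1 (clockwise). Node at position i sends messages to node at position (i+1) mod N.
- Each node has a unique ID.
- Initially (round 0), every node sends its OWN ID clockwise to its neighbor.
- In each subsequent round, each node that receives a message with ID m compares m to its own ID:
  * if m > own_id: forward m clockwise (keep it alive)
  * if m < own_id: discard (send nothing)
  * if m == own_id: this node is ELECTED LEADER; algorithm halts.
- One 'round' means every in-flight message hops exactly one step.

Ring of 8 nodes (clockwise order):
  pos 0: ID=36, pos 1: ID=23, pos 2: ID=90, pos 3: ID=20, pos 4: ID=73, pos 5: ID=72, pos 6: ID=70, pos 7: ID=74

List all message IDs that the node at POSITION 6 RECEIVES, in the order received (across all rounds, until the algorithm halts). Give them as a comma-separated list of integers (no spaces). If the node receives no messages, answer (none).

Round 1: pos1(id23) recv 36: fwd; pos2(id90) recv 23: drop; pos3(id20) recv 90: fwd; pos4(id73) recv 20: drop; pos5(id72) recv 73: fwd; pos6(id70) recv 72: fwd; pos7(id74) recv 70: drop; pos0(id36) recv 74: fwd
Round 2: pos2(id90) recv 36: drop; pos4(id73) recv 90: fwd; pos6(id70) recv 73: fwd; pos7(id74) recv 72: drop; pos1(id23) recv 74: fwd
Round 3: pos5(id72) recv 90: fwd; pos7(id74) recv 73: drop; pos2(id90) recv 74: drop
Round 4: pos6(id70) recv 90: fwd
Round 5: pos7(id74) recv 90: fwd
Round 6: pos0(id36) recv 90: fwd
Round 7: pos1(id23) recv 90: fwd
Round 8: pos2(id90) recv 90: ELECTED

Answer: 72,73,90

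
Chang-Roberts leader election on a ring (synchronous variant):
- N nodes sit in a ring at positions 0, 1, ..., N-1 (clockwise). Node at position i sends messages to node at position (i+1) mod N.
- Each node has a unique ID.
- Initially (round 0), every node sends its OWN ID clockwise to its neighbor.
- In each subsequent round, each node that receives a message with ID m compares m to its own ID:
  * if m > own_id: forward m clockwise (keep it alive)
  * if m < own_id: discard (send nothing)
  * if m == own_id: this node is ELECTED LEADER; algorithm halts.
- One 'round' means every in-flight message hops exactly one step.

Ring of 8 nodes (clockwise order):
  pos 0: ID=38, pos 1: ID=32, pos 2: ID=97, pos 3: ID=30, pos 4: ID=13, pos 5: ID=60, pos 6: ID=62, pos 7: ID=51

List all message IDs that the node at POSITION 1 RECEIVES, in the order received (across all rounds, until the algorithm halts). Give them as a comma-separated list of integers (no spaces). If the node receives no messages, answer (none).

Round 1: pos1(id32) recv 38: fwd; pos2(id97) recv 32: drop; pos3(id30) recv 97: fwd; pos4(id13) recv 30: fwd; pos5(id60) recv 13: drop; pos6(id62) recv 60: drop; pos7(id51) recv 62: fwd; pos0(id38) recv 51: fwd
Round 2: pos2(id97) recv 38: drop; pos4(id13) recv 97: fwd; pos5(id60) recv 30: drop; pos0(id38) recv 62: fwd; pos1(id32) recv 51: fwd
Round 3: pos5(id60) recv 97: fwd; pos1(id32) recv 62: fwd; pos2(id97) recv 51: drop
Round 4: pos6(id62) recv 97: fwd; pos2(id97) recv 62: drop
Round 5: pos7(id51) recv 97: fwd
Round 6: pos0(id38) recv 97: fwd
Round 7: pos1(id32) recv 97: fwd
Round 8: pos2(id97) recv 97: ELECTED

Answer: 38,51,62,97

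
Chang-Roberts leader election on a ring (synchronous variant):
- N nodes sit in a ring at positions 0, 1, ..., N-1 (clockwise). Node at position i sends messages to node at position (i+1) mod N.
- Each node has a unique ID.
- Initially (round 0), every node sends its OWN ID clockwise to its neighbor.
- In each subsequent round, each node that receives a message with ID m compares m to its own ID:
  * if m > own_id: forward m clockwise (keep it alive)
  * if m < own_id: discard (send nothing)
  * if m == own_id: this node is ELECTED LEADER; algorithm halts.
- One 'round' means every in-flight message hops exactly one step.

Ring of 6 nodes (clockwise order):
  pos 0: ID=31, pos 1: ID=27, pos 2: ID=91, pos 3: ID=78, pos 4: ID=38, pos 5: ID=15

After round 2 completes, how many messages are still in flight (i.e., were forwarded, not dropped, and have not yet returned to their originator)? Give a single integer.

Round 1: pos1(id27) recv 31: fwd; pos2(id91) recv 27: drop; pos3(id78) recv 91: fwd; pos4(id38) recv 78: fwd; pos5(id15) recv 38: fwd; pos0(id31) recv 15: drop
Round 2: pos2(id91) recv 31: drop; pos4(id38) recv 91: fwd; pos5(id15) recv 78: fwd; pos0(id31) recv 38: fwd
After round 2: 3 messages still in flight

Answer: 3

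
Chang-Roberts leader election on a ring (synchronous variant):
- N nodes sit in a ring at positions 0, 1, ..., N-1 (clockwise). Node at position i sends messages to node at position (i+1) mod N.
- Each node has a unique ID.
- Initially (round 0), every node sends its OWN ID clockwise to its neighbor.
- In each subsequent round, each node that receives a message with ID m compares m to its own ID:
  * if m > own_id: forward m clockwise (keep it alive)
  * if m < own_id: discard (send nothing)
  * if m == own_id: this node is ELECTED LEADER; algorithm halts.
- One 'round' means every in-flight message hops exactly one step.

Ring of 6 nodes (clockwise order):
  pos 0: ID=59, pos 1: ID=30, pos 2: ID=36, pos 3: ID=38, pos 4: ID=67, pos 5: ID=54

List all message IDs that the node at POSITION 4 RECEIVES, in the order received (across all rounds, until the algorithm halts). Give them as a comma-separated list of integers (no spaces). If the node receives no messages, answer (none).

Round 1: pos1(id30) recv 59: fwd; pos2(id36) recv 30: drop; pos3(id38) recv 36: drop; pos4(id67) recv 38: drop; pos5(id54) recv 67: fwd; pos0(id59) recv 54: drop
Round 2: pos2(id36) recv 59: fwd; pos0(id59) recv 67: fwd
Round 3: pos3(id38) recv 59: fwd; pos1(id30) recv 67: fwd
Round 4: pos4(id67) recv 59: drop; pos2(id36) recv 67: fwd
Round 5: pos3(id38) recv 67: fwd
Round 6: pos4(id67) recv 67: ELECTED

Answer: 38,59,67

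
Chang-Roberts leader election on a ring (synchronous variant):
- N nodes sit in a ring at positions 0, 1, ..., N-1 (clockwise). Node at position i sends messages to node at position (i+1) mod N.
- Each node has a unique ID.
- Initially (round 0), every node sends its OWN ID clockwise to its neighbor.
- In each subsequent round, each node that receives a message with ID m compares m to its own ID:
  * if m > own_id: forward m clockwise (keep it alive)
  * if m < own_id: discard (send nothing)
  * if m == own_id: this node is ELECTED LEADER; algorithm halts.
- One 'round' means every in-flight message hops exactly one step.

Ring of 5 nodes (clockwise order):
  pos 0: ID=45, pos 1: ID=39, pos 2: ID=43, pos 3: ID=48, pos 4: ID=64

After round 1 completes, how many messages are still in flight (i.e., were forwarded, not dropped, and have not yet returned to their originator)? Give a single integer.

Answer: 2

Derivation:
Round 1: pos1(id39) recv 45: fwd; pos2(id43) recv 39: drop; pos3(id48) recv 43: drop; pos4(id64) recv 48: drop; pos0(id45) recv 64: fwd
After round 1: 2 messages still in flight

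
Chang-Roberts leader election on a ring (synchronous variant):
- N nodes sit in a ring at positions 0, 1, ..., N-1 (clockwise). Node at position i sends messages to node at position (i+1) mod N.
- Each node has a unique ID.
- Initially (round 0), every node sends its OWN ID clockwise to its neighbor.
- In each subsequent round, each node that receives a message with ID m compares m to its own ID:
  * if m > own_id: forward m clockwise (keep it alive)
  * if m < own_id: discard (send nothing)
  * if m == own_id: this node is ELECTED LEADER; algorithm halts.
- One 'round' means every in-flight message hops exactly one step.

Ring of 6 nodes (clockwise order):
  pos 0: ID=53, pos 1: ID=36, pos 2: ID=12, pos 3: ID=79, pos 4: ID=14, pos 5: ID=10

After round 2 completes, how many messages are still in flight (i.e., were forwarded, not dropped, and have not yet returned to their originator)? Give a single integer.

Answer: 2

Derivation:
Round 1: pos1(id36) recv 53: fwd; pos2(id12) recv 36: fwd; pos3(id79) recv 12: drop; pos4(id14) recv 79: fwd; pos5(id10) recv 14: fwd; pos0(id53) recv 10: drop
Round 2: pos2(id12) recv 53: fwd; pos3(id79) recv 36: drop; pos5(id10) recv 79: fwd; pos0(id53) recv 14: drop
After round 2: 2 messages still in flight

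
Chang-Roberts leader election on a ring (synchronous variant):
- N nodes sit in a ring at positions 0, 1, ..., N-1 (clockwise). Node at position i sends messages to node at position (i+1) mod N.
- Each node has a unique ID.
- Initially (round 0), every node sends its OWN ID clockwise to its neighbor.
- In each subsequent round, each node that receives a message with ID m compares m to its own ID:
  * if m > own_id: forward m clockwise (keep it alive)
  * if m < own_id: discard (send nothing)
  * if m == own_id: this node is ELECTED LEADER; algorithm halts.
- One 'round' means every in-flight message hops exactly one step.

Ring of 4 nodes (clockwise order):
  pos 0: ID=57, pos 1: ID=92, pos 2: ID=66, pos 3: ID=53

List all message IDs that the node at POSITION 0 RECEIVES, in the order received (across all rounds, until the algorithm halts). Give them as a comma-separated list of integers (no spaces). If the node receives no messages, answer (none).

Answer: 53,66,92

Derivation:
Round 1: pos1(id92) recv 57: drop; pos2(id66) recv 92: fwd; pos3(id53) recv 66: fwd; pos0(id57) recv 53: drop
Round 2: pos3(id53) recv 92: fwd; pos0(id57) recv 66: fwd
Round 3: pos0(id57) recv 92: fwd; pos1(id92) recv 66: drop
Round 4: pos1(id92) recv 92: ELECTED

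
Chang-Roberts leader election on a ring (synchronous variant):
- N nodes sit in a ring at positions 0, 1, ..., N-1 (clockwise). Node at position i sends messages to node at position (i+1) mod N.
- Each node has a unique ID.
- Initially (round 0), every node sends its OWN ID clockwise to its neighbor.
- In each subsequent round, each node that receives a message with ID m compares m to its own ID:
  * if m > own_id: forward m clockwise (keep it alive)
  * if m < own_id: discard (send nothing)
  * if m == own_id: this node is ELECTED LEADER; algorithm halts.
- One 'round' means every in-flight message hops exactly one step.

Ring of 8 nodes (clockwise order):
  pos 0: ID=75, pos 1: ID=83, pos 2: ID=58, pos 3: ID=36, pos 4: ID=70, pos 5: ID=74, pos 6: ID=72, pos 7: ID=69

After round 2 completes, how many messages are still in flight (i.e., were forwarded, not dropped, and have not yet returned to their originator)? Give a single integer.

Round 1: pos1(id83) recv 75: drop; pos2(id58) recv 83: fwd; pos3(id36) recv 58: fwd; pos4(id70) recv 36: drop; pos5(id74) recv 70: drop; pos6(id72) recv 74: fwd; pos7(id69) recv 72: fwd; pos0(id75) recv 69: drop
Round 2: pos3(id36) recv 83: fwd; pos4(id70) recv 58: drop; pos7(id69) recv 74: fwd; pos0(id75) recv 72: drop
After round 2: 2 messages still in flight

Answer: 2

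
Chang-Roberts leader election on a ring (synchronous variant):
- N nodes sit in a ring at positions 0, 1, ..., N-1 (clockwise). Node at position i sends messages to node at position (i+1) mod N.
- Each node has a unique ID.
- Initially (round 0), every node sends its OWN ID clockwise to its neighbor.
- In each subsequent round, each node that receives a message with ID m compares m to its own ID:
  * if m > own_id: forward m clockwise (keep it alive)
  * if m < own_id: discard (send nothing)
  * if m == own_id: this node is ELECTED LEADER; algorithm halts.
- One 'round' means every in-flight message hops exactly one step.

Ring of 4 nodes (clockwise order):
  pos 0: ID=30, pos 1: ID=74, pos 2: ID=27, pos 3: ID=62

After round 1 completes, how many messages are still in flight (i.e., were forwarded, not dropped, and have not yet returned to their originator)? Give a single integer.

Round 1: pos1(id74) recv 30: drop; pos2(id27) recv 74: fwd; pos3(id62) recv 27: drop; pos0(id30) recv 62: fwd
After round 1: 2 messages still in flight

Answer: 2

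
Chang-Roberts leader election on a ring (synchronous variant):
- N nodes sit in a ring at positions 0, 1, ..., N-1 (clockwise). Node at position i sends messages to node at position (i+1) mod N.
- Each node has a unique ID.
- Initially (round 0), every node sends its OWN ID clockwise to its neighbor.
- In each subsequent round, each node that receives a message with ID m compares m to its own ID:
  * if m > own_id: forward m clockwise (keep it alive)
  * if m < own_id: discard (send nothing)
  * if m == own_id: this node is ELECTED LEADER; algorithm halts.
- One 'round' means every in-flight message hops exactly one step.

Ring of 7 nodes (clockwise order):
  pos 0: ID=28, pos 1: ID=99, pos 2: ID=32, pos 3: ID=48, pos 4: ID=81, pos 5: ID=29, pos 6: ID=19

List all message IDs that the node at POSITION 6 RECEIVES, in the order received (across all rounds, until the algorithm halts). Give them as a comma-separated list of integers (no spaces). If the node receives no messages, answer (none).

Round 1: pos1(id99) recv 28: drop; pos2(id32) recv 99: fwd; pos3(id48) recv 32: drop; pos4(id81) recv 48: drop; pos5(id29) recv 81: fwd; pos6(id19) recv 29: fwd; pos0(id28) recv 19: drop
Round 2: pos3(id48) recv 99: fwd; pos6(id19) recv 81: fwd; pos0(id28) recv 29: fwd
Round 3: pos4(id81) recv 99: fwd; pos0(id28) recv 81: fwd; pos1(id99) recv 29: drop
Round 4: pos5(id29) recv 99: fwd; pos1(id99) recv 81: drop
Round 5: pos6(id19) recv 99: fwd
Round 6: pos0(id28) recv 99: fwd
Round 7: pos1(id99) recv 99: ELECTED

Answer: 29,81,99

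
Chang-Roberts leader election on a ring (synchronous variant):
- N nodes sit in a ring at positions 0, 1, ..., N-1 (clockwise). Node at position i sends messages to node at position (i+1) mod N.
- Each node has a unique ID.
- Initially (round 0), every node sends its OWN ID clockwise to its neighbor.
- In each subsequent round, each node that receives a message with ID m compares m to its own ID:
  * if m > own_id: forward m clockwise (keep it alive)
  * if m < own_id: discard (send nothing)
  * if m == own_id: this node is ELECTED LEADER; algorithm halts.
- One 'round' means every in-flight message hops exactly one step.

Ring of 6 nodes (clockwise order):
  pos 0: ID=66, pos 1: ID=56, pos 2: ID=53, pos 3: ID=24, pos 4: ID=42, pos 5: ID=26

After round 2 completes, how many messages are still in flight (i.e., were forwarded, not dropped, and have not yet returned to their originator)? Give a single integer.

Answer: 3

Derivation:
Round 1: pos1(id56) recv 66: fwd; pos2(id53) recv 56: fwd; pos3(id24) recv 53: fwd; pos4(id42) recv 24: drop; pos5(id26) recv 42: fwd; pos0(id66) recv 26: drop
Round 2: pos2(id53) recv 66: fwd; pos3(id24) recv 56: fwd; pos4(id42) recv 53: fwd; pos0(id66) recv 42: drop
After round 2: 3 messages still in flight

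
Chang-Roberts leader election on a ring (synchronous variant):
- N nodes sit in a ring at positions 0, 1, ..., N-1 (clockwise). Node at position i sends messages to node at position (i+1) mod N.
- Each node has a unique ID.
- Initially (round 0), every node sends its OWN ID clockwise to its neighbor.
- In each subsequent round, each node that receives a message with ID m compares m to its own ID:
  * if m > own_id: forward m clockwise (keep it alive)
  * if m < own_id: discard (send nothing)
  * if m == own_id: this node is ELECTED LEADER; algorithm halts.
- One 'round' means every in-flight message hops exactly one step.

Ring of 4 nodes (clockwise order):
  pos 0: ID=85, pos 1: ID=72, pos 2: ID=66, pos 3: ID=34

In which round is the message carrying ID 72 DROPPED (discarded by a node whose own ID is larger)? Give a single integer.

Round 1: pos1(id72) recv 85: fwd; pos2(id66) recv 72: fwd; pos3(id34) recv 66: fwd; pos0(id85) recv 34: drop
Round 2: pos2(id66) recv 85: fwd; pos3(id34) recv 72: fwd; pos0(id85) recv 66: drop
Round 3: pos3(id34) recv 85: fwd; pos0(id85) recv 72: drop
Round 4: pos0(id85) recv 85: ELECTED
Message ID 72 originates at pos 1; dropped at pos 0 in round 3

Answer: 3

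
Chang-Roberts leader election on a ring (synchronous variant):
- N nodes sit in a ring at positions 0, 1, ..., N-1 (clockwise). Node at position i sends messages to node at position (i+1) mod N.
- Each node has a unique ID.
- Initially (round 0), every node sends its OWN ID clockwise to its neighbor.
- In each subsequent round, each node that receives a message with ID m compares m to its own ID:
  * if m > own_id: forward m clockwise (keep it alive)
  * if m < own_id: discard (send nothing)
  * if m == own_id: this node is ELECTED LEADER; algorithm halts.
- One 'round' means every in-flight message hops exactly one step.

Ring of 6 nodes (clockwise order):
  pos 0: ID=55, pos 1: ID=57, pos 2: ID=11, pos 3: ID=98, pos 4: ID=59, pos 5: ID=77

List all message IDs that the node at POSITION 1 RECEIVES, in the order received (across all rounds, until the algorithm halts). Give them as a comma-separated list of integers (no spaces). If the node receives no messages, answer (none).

Answer: 55,77,98

Derivation:
Round 1: pos1(id57) recv 55: drop; pos2(id11) recv 57: fwd; pos3(id98) recv 11: drop; pos4(id59) recv 98: fwd; pos5(id77) recv 59: drop; pos0(id55) recv 77: fwd
Round 2: pos3(id98) recv 57: drop; pos5(id77) recv 98: fwd; pos1(id57) recv 77: fwd
Round 3: pos0(id55) recv 98: fwd; pos2(id11) recv 77: fwd
Round 4: pos1(id57) recv 98: fwd; pos3(id98) recv 77: drop
Round 5: pos2(id11) recv 98: fwd
Round 6: pos3(id98) recv 98: ELECTED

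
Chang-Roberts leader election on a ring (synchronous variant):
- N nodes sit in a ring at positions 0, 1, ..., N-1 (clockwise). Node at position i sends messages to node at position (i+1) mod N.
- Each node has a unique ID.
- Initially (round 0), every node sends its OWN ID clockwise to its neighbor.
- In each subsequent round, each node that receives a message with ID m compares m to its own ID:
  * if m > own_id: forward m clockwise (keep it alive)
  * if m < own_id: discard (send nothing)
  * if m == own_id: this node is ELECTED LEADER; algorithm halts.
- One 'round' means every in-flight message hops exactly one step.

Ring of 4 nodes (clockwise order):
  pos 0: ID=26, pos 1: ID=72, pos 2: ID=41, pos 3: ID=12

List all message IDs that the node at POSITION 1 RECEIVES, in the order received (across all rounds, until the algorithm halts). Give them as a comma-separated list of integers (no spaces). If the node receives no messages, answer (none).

Round 1: pos1(id72) recv 26: drop; pos2(id41) recv 72: fwd; pos3(id12) recv 41: fwd; pos0(id26) recv 12: drop
Round 2: pos3(id12) recv 72: fwd; pos0(id26) recv 41: fwd
Round 3: pos0(id26) recv 72: fwd; pos1(id72) recv 41: drop
Round 4: pos1(id72) recv 72: ELECTED

Answer: 26,41,72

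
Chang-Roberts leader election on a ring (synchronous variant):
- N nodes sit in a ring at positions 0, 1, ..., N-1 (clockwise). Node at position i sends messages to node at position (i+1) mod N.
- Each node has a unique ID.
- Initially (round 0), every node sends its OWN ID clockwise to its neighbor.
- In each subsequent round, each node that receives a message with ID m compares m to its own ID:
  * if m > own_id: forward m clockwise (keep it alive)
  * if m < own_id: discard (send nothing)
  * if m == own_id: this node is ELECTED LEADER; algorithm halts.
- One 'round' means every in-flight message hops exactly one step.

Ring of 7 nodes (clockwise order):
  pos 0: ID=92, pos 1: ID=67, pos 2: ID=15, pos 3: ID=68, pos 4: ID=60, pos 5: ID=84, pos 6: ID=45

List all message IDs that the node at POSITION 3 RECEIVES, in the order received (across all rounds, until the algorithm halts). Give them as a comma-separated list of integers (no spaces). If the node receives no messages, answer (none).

Answer: 15,67,92

Derivation:
Round 1: pos1(id67) recv 92: fwd; pos2(id15) recv 67: fwd; pos3(id68) recv 15: drop; pos4(id60) recv 68: fwd; pos5(id84) recv 60: drop; pos6(id45) recv 84: fwd; pos0(id92) recv 45: drop
Round 2: pos2(id15) recv 92: fwd; pos3(id68) recv 67: drop; pos5(id84) recv 68: drop; pos0(id92) recv 84: drop
Round 3: pos3(id68) recv 92: fwd
Round 4: pos4(id60) recv 92: fwd
Round 5: pos5(id84) recv 92: fwd
Round 6: pos6(id45) recv 92: fwd
Round 7: pos0(id92) recv 92: ELECTED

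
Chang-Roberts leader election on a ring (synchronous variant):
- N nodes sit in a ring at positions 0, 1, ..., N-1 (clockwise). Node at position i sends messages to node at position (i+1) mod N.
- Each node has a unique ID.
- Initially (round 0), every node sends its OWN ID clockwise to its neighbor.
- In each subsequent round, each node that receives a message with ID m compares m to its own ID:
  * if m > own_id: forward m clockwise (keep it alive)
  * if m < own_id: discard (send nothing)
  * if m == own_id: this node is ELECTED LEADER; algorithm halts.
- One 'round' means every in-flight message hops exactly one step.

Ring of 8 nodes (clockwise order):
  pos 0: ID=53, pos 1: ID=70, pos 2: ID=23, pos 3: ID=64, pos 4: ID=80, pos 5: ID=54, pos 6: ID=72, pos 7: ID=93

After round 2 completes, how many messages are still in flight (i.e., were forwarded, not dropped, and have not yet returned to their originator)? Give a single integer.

Answer: 3

Derivation:
Round 1: pos1(id70) recv 53: drop; pos2(id23) recv 70: fwd; pos3(id64) recv 23: drop; pos4(id80) recv 64: drop; pos5(id54) recv 80: fwd; pos6(id72) recv 54: drop; pos7(id93) recv 72: drop; pos0(id53) recv 93: fwd
Round 2: pos3(id64) recv 70: fwd; pos6(id72) recv 80: fwd; pos1(id70) recv 93: fwd
After round 2: 3 messages still in flight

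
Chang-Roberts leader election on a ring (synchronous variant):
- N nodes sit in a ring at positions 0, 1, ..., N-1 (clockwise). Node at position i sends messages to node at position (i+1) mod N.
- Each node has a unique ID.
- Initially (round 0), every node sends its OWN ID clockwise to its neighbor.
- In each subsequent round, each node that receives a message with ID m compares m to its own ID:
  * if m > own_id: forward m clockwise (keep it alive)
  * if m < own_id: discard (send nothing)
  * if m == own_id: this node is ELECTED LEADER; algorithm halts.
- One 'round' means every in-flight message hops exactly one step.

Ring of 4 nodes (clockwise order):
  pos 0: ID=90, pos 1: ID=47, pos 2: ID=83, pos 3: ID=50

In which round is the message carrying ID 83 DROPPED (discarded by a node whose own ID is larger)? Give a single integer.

Answer: 2

Derivation:
Round 1: pos1(id47) recv 90: fwd; pos2(id83) recv 47: drop; pos3(id50) recv 83: fwd; pos0(id90) recv 50: drop
Round 2: pos2(id83) recv 90: fwd; pos0(id90) recv 83: drop
Round 3: pos3(id50) recv 90: fwd
Round 4: pos0(id90) recv 90: ELECTED
Message ID 83 originates at pos 2; dropped at pos 0 in round 2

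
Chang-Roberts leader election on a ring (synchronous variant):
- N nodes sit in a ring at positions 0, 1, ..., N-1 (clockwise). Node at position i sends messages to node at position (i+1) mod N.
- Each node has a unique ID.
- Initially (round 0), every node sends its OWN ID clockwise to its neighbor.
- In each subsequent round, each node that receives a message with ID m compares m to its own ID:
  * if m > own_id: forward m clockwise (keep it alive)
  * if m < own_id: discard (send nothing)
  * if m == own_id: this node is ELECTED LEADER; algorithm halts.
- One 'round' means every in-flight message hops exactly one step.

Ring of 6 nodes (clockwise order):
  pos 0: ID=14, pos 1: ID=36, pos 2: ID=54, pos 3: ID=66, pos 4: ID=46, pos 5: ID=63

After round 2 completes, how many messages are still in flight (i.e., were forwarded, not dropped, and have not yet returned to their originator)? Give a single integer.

Round 1: pos1(id36) recv 14: drop; pos2(id54) recv 36: drop; pos3(id66) recv 54: drop; pos4(id46) recv 66: fwd; pos5(id63) recv 46: drop; pos0(id14) recv 63: fwd
Round 2: pos5(id63) recv 66: fwd; pos1(id36) recv 63: fwd
After round 2: 2 messages still in flight

Answer: 2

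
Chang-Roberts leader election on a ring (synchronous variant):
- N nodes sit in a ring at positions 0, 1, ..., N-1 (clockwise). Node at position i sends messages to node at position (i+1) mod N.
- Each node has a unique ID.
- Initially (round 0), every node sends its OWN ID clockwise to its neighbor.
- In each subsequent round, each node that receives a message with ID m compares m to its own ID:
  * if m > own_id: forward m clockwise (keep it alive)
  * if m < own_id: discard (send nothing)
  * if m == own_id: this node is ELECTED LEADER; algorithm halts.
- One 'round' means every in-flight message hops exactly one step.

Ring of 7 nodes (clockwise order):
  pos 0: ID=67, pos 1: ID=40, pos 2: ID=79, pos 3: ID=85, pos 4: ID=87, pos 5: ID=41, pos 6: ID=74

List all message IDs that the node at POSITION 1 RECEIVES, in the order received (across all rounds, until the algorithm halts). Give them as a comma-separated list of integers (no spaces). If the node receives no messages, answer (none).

Answer: 67,74,87

Derivation:
Round 1: pos1(id40) recv 67: fwd; pos2(id79) recv 40: drop; pos3(id85) recv 79: drop; pos4(id87) recv 85: drop; pos5(id41) recv 87: fwd; pos6(id74) recv 41: drop; pos0(id67) recv 74: fwd
Round 2: pos2(id79) recv 67: drop; pos6(id74) recv 87: fwd; pos1(id40) recv 74: fwd
Round 3: pos0(id67) recv 87: fwd; pos2(id79) recv 74: drop
Round 4: pos1(id40) recv 87: fwd
Round 5: pos2(id79) recv 87: fwd
Round 6: pos3(id85) recv 87: fwd
Round 7: pos4(id87) recv 87: ELECTED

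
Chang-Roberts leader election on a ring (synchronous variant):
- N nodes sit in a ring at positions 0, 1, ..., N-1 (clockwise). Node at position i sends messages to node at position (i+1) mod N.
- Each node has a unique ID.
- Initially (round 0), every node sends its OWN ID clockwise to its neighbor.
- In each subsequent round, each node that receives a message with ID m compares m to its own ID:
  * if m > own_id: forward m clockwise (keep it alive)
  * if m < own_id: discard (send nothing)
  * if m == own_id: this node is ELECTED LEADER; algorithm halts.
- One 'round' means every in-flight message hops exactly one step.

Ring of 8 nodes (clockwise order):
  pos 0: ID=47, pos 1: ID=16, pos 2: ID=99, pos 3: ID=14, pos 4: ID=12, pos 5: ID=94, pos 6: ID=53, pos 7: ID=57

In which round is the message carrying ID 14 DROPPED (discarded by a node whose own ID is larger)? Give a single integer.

Answer: 2

Derivation:
Round 1: pos1(id16) recv 47: fwd; pos2(id99) recv 16: drop; pos3(id14) recv 99: fwd; pos4(id12) recv 14: fwd; pos5(id94) recv 12: drop; pos6(id53) recv 94: fwd; pos7(id57) recv 53: drop; pos0(id47) recv 57: fwd
Round 2: pos2(id99) recv 47: drop; pos4(id12) recv 99: fwd; pos5(id94) recv 14: drop; pos7(id57) recv 94: fwd; pos1(id16) recv 57: fwd
Round 3: pos5(id94) recv 99: fwd; pos0(id47) recv 94: fwd; pos2(id99) recv 57: drop
Round 4: pos6(id53) recv 99: fwd; pos1(id16) recv 94: fwd
Round 5: pos7(id57) recv 99: fwd; pos2(id99) recv 94: drop
Round 6: pos0(id47) recv 99: fwd
Round 7: pos1(id16) recv 99: fwd
Round 8: pos2(id99) recv 99: ELECTED
Message ID 14 originates at pos 3; dropped at pos 5 in round 2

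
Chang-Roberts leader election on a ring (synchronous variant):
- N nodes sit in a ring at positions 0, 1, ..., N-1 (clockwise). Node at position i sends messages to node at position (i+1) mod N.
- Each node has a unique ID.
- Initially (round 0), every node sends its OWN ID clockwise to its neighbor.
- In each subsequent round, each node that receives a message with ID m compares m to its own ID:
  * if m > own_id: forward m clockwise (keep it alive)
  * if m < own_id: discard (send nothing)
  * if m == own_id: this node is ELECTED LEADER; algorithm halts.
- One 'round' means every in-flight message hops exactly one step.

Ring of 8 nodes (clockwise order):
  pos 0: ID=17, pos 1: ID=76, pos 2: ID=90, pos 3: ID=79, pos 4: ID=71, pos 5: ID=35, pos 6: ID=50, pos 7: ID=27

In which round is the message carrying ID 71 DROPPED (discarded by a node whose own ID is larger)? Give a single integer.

Round 1: pos1(id76) recv 17: drop; pos2(id90) recv 76: drop; pos3(id79) recv 90: fwd; pos4(id71) recv 79: fwd; pos5(id35) recv 71: fwd; pos6(id50) recv 35: drop; pos7(id27) recv 50: fwd; pos0(id17) recv 27: fwd
Round 2: pos4(id71) recv 90: fwd; pos5(id35) recv 79: fwd; pos6(id50) recv 71: fwd; pos0(id17) recv 50: fwd; pos1(id76) recv 27: drop
Round 3: pos5(id35) recv 90: fwd; pos6(id50) recv 79: fwd; pos7(id27) recv 71: fwd; pos1(id76) recv 50: drop
Round 4: pos6(id50) recv 90: fwd; pos7(id27) recv 79: fwd; pos0(id17) recv 71: fwd
Round 5: pos7(id27) recv 90: fwd; pos0(id17) recv 79: fwd; pos1(id76) recv 71: drop
Round 6: pos0(id17) recv 90: fwd; pos1(id76) recv 79: fwd
Round 7: pos1(id76) recv 90: fwd; pos2(id90) recv 79: drop
Round 8: pos2(id90) recv 90: ELECTED
Message ID 71 originates at pos 4; dropped at pos 1 in round 5

Answer: 5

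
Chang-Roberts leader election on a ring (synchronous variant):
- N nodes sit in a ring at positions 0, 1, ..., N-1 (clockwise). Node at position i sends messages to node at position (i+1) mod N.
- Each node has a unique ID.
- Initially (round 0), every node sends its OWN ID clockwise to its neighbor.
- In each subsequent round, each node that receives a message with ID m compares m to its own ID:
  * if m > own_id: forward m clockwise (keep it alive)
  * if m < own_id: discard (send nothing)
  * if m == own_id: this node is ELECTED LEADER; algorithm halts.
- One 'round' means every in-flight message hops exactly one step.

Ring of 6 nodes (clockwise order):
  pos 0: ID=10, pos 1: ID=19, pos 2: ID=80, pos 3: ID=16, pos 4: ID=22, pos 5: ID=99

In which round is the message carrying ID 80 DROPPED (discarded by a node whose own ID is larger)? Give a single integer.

Round 1: pos1(id19) recv 10: drop; pos2(id80) recv 19: drop; pos3(id16) recv 80: fwd; pos4(id22) recv 16: drop; pos5(id99) recv 22: drop; pos0(id10) recv 99: fwd
Round 2: pos4(id22) recv 80: fwd; pos1(id19) recv 99: fwd
Round 3: pos5(id99) recv 80: drop; pos2(id80) recv 99: fwd
Round 4: pos3(id16) recv 99: fwd
Round 5: pos4(id22) recv 99: fwd
Round 6: pos5(id99) recv 99: ELECTED
Message ID 80 originates at pos 2; dropped at pos 5 in round 3

Answer: 3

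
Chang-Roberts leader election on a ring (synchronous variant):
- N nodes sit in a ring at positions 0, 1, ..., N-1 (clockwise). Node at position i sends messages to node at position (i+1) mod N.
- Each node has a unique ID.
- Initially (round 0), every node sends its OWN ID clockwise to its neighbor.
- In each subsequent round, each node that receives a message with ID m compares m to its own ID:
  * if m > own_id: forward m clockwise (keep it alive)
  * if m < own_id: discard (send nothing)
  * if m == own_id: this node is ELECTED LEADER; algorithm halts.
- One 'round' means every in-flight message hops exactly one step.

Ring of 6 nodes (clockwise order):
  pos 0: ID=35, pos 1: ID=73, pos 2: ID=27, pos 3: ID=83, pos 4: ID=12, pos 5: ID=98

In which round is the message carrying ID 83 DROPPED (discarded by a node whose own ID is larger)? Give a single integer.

Round 1: pos1(id73) recv 35: drop; pos2(id27) recv 73: fwd; pos3(id83) recv 27: drop; pos4(id12) recv 83: fwd; pos5(id98) recv 12: drop; pos0(id35) recv 98: fwd
Round 2: pos3(id83) recv 73: drop; pos5(id98) recv 83: drop; pos1(id73) recv 98: fwd
Round 3: pos2(id27) recv 98: fwd
Round 4: pos3(id83) recv 98: fwd
Round 5: pos4(id12) recv 98: fwd
Round 6: pos5(id98) recv 98: ELECTED
Message ID 83 originates at pos 3; dropped at pos 5 in round 2

Answer: 2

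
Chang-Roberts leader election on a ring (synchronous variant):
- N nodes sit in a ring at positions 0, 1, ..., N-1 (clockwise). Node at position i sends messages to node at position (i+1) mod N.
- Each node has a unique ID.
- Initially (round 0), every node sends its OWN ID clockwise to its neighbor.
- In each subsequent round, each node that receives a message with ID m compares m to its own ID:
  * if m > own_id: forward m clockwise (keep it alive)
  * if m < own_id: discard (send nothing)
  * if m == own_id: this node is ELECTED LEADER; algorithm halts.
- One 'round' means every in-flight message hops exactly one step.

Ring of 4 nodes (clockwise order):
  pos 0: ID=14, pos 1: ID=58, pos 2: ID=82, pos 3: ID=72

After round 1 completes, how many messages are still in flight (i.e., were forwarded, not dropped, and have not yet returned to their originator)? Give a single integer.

Answer: 2

Derivation:
Round 1: pos1(id58) recv 14: drop; pos2(id82) recv 58: drop; pos3(id72) recv 82: fwd; pos0(id14) recv 72: fwd
After round 1: 2 messages still in flight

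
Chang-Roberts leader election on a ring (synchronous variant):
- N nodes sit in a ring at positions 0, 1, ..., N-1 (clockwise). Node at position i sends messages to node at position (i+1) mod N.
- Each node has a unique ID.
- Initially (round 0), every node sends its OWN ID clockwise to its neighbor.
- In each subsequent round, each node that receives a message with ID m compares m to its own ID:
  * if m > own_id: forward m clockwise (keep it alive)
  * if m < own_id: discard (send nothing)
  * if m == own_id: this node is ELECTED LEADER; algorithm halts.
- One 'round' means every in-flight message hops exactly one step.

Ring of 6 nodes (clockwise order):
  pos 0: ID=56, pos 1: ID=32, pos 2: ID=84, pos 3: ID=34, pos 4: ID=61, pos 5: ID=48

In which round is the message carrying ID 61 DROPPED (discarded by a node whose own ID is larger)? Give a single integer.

Round 1: pos1(id32) recv 56: fwd; pos2(id84) recv 32: drop; pos3(id34) recv 84: fwd; pos4(id61) recv 34: drop; pos5(id48) recv 61: fwd; pos0(id56) recv 48: drop
Round 2: pos2(id84) recv 56: drop; pos4(id61) recv 84: fwd; pos0(id56) recv 61: fwd
Round 3: pos5(id48) recv 84: fwd; pos1(id32) recv 61: fwd
Round 4: pos0(id56) recv 84: fwd; pos2(id84) recv 61: drop
Round 5: pos1(id32) recv 84: fwd
Round 6: pos2(id84) recv 84: ELECTED
Message ID 61 originates at pos 4; dropped at pos 2 in round 4

Answer: 4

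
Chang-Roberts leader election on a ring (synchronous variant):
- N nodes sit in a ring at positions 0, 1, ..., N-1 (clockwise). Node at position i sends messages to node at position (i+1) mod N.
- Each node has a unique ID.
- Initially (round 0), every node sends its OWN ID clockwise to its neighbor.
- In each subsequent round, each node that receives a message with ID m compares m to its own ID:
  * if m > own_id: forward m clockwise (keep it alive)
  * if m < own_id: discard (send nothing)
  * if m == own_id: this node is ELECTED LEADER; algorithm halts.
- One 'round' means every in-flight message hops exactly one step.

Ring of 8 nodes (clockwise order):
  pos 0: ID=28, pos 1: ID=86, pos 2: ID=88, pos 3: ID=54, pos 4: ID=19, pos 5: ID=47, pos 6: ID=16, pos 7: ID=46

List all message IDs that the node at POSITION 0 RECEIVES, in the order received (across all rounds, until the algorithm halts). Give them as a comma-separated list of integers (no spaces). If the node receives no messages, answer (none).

Answer: 46,47,54,88

Derivation:
Round 1: pos1(id86) recv 28: drop; pos2(id88) recv 86: drop; pos3(id54) recv 88: fwd; pos4(id19) recv 54: fwd; pos5(id47) recv 19: drop; pos6(id16) recv 47: fwd; pos7(id46) recv 16: drop; pos0(id28) recv 46: fwd
Round 2: pos4(id19) recv 88: fwd; pos5(id47) recv 54: fwd; pos7(id46) recv 47: fwd; pos1(id86) recv 46: drop
Round 3: pos5(id47) recv 88: fwd; pos6(id16) recv 54: fwd; pos0(id28) recv 47: fwd
Round 4: pos6(id16) recv 88: fwd; pos7(id46) recv 54: fwd; pos1(id86) recv 47: drop
Round 5: pos7(id46) recv 88: fwd; pos0(id28) recv 54: fwd
Round 6: pos0(id28) recv 88: fwd; pos1(id86) recv 54: drop
Round 7: pos1(id86) recv 88: fwd
Round 8: pos2(id88) recv 88: ELECTED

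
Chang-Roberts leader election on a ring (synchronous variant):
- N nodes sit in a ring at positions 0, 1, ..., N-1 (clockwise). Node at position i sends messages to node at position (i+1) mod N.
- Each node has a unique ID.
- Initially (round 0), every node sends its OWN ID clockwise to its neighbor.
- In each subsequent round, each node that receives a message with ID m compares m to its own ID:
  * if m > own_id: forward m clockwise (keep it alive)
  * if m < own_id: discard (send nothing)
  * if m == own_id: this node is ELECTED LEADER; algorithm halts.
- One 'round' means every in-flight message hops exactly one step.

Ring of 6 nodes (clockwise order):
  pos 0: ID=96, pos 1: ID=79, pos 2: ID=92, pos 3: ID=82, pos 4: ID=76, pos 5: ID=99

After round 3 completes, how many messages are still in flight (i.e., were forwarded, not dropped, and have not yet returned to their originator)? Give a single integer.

Answer: 2

Derivation:
Round 1: pos1(id79) recv 96: fwd; pos2(id92) recv 79: drop; pos3(id82) recv 92: fwd; pos4(id76) recv 82: fwd; pos5(id99) recv 76: drop; pos0(id96) recv 99: fwd
Round 2: pos2(id92) recv 96: fwd; pos4(id76) recv 92: fwd; pos5(id99) recv 82: drop; pos1(id79) recv 99: fwd
Round 3: pos3(id82) recv 96: fwd; pos5(id99) recv 92: drop; pos2(id92) recv 99: fwd
After round 3: 2 messages still in flight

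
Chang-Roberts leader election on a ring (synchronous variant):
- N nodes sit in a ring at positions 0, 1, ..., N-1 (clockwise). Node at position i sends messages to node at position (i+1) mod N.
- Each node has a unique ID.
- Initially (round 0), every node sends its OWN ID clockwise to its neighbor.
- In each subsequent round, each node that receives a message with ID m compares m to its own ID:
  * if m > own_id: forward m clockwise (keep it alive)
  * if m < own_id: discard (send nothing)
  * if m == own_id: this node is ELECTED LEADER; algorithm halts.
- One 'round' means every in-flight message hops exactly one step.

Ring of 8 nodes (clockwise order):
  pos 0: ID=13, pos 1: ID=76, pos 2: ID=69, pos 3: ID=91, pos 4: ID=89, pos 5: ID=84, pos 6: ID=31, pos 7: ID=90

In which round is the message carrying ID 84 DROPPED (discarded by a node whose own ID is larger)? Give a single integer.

Answer: 2

Derivation:
Round 1: pos1(id76) recv 13: drop; pos2(id69) recv 76: fwd; pos3(id91) recv 69: drop; pos4(id89) recv 91: fwd; pos5(id84) recv 89: fwd; pos6(id31) recv 84: fwd; pos7(id90) recv 31: drop; pos0(id13) recv 90: fwd
Round 2: pos3(id91) recv 76: drop; pos5(id84) recv 91: fwd; pos6(id31) recv 89: fwd; pos7(id90) recv 84: drop; pos1(id76) recv 90: fwd
Round 3: pos6(id31) recv 91: fwd; pos7(id90) recv 89: drop; pos2(id69) recv 90: fwd
Round 4: pos7(id90) recv 91: fwd; pos3(id91) recv 90: drop
Round 5: pos0(id13) recv 91: fwd
Round 6: pos1(id76) recv 91: fwd
Round 7: pos2(id69) recv 91: fwd
Round 8: pos3(id91) recv 91: ELECTED
Message ID 84 originates at pos 5; dropped at pos 7 in round 2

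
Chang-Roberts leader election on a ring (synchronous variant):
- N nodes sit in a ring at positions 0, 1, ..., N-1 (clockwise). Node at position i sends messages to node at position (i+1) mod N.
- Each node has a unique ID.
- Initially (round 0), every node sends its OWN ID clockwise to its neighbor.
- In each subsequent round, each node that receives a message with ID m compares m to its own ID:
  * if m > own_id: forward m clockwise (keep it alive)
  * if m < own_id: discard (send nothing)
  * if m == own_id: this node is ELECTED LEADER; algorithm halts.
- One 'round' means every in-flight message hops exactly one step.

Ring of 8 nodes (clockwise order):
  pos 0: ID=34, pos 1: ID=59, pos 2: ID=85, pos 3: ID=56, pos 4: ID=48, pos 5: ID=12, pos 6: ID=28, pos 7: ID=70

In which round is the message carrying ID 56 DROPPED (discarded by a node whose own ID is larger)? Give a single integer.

Answer: 4

Derivation:
Round 1: pos1(id59) recv 34: drop; pos2(id85) recv 59: drop; pos3(id56) recv 85: fwd; pos4(id48) recv 56: fwd; pos5(id12) recv 48: fwd; pos6(id28) recv 12: drop; pos7(id70) recv 28: drop; pos0(id34) recv 70: fwd
Round 2: pos4(id48) recv 85: fwd; pos5(id12) recv 56: fwd; pos6(id28) recv 48: fwd; pos1(id59) recv 70: fwd
Round 3: pos5(id12) recv 85: fwd; pos6(id28) recv 56: fwd; pos7(id70) recv 48: drop; pos2(id85) recv 70: drop
Round 4: pos6(id28) recv 85: fwd; pos7(id70) recv 56: drop
Round 5: pos7(id70) recv 85: fwd
Round 6: pos0(id34) recv 85: fwd
Round 7: pos1(id59) recv 85: fwd
Round 8: pos2(id85) recv 85: ELECTED
Message ID 56 originates at pos 3; dropped at pos 7 in round 4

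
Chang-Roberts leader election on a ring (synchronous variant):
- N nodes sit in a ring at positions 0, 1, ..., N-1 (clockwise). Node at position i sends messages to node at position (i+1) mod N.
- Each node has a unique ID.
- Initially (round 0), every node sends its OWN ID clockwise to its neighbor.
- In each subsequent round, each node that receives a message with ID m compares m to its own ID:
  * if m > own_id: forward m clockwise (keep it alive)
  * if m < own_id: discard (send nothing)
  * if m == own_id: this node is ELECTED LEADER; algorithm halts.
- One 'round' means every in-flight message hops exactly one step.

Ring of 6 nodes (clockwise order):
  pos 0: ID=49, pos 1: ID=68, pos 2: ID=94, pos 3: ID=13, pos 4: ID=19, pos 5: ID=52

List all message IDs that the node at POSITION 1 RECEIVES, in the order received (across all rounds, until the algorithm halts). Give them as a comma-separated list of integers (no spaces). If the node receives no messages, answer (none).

Round 1: pos1(id68) recv 49: drop; pos2(id94) recv 68: drop; pos3(id13) recv 94: fwd; pos4(id19) recv 13: drop; pos5(id52) recv 19: drop; pos0(id49) recv 52: fwd
Round 2: pos4(id19) recv 94: fwd; pos1(id68) recv 52: drop
Round 3: pos5(id52) recv 94: fwd
Round 4: pos0(id49) recv 94: fwd
Round 5: pos1(id68) recv 94: fwd
Round 6: pos2(id94) recv 94: ELECTED

Answer: 49,52,94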